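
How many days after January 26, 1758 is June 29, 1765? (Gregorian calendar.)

Jan 26, 1758 → Jan 26, 1759: 365 days.
Jan 26, 1759 → Jan 26, 1760: 365 days.
Jan 26, 1760 → Jan 26, 1761: 366 days (Feb 29, 1760 is in that span).
Jan 26, 1761 → Jan 26, 1762: 365 days.
Jan 26, 1762 → Jan 26, 1763: 365 days.
Jan 26, 1763 → Jan 26, 1764: 365 days.
Jan 26, 1764 → Jan 26, 1765: 366 days (Feb 29, 1764 is in that span).
Jan 26, 1765 → Feb 26, 1765: 31 days (January has 31).
Feb 26, 1765 → Mar 26, 1765: 28 days (February has 28).
Mar 26, 1765 → Apr 26, 1765: 31 days (March has 31).
Apr 26, 1765 → May 26, 1765: 30 days (April has 30).
May 26, 1765 → Jun 26, 1765: 31 days (May has 31).
Jun 26, 1765 → Jun 29, 1765: 3 days.
Total: 2711 days.

2711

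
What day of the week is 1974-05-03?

Friday

Doomsday rule: the anchor day for the 1900s is Wednesday. For year 74: 74÷12 = 6 r 2, and 2÷4 = 0, so 6+2+0 = 8.
Wednesday + 8 ≡ Thursday — that's 1974's doomsday.
In May the doomsday date is May 9.
May 3 is 6 days before May 9; 6 mod 7 = 6, so Thursday − 6 = Friday.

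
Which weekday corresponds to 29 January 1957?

Doomsday rule: the anchor day for the 1900s is Wednesday. For year 57: 57÷12 = 4 r 9, and 9÷4 = 2, so 4+9+2 = 15.
Wednesday + 15 ≡ Thursday — that's 1957's doomsday.
In January the doomsday date is Jan 3 (1957 is not a leap year).
Jan 29 is 26 days after Jan 3; 26 mod 7 = 5, so Thursday + 5 = Tuesday.

Tuesday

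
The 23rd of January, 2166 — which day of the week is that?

Doomsday rule: the anchor day for the 2100s is Sunday. For year 66: 66÷12 = 5 r 6, and 6÷4 = 1, so 5+6+1 = 12.
Sunday + 12 ≡ Friday — that's 2166's doomsday.
In January the doomsday date is Jan 3 (2166 is not a leap year).
Jan 23 is 20 days after Jan 3; 20 mod 7 = 6, so Friday + 6 = Thursday.

Thursday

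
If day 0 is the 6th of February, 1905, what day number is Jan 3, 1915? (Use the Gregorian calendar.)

Feb 6, 1905 → Feb 6, 1906: 365 days.
Feb 6, 1906 → Feb 6, 1907: 365 days.
Feb 6, 1907 → Feb 6, 1908: 365 days.
Feb 6, 1908 → Feb 6, 1909: 366 days (Feb 29, 1908 is in that span).
Feb 6, 1909 → Feb 6, 1910: 365 days.
Feb 6, 1910 → Feb 6, 1911: 365 days.
Feb 6, 1911 → Feb 6, 1912: 365 days.
Feb 6, 1912 → Feb 6, 1913: 366 days (Feb 29, 1912 is in that span).
Feb 6, 1913 → Feb 6, 1914: 365 days.
Feb 6, 1914 → Mar 6, 1914: 28 days (February has 28).
Mar 6, 1914 → Apr 6, 1914: 31 days (March has 31).
Apr 6, 1914 → May 6, 1914: 30 days (April has 30).
May 6, 1914 → Jun 6, 1914: 31 days (May has 31).
Jun 6, 1914 → Jul 6, 1914: 30 days (June has 30).
Jul 6, 1914 → Aug 6, 1914: 31 days (July has 31).
Aug 6, 1914 → Sep 6, 1914: 31 days (August has 31).
Sep 6, 1914 → Oct 6, 1914: 30 days (September has 30).
Oct 6, 1914 → Nov 6, 1914: 31 days (October has 31).
Nov 6, 1914 → Dec 6, 1914: 30 days (November has 30).
Dec 6, 1914 → Jan 3, 1915: 28 days.
Total: 3618 days.

3618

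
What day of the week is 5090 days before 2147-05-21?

First find the weekday of May 21, 2147. Doomsday rule: the anchor day for the 2100s is Sunday. For year 47: 47÷12 = 3 r 11, and 11÷4 = 2, so 3+11+2 = 16.
Sunday + 16 ≡ Tuesday — that's 2147's doomsday.
In May the doomsday date is May 9.
May 21 is 12 days after May 9; 12 mod 7 = 5, so Tuesday + 5 = Sunday.
5090 mod 7 = 1, so 5090 days before a Sunday is Sunday − 1 = Saturday.

Saturday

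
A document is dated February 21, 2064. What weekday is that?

Doomsday rule: the anchor day for the 2000s is Tuesday. For year 64: 64÷12 = 5 r 4, and 4÷4 = 1, so 5+4+1 = 10.
Tuesday + 10 ≡ Friday — that's 2064's doomsday.
In February the doomsday date is Feb 29 (2064 is a leap year (divisible by 4)).
Feb 21 is 8 days before Feb 29; 8 mod 7 = 1, so Friday − 1 = Thursday.

Thursday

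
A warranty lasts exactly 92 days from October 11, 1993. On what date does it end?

Oct has 31 days: +21 → Nov 1, 1993 (71 left).
Nov has 30 days: +30 → Dec 1, 1993 (41 left).
Dec has 31 days: +31 → Jan 1, 1994 (10 left).
+10 → Jan 11, 1994.

January 11, 1994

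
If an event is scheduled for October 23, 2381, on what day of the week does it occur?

Friday

Doomsday rule: the anchor day for the 2300s is Wednesday. For year 81: 81÷12 = 6 r 9, and 9÷4 = 2, so 6+9+2 = 17.
Wednesday + 17 ≡ Saturday — that's 2381's doomsday.
In October the doomsday date is Oct 10.
Oct 23 is 13 days after Oct 10; 13 mod 7 = 6, so Saturday + 6 = Friday.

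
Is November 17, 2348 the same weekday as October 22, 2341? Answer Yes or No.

Yes

From Oct 22, 2341 to Nov 17, 2348 is 2583 days.
2583 mod 7 = 0, so they are the same weekday.
(Oct 22, 2341 is a Wednesday; Nov 17, 2348 is a Wednesday.)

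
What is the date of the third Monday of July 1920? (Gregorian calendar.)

July 19, 1920

July 1, 1920 is a Thursday.
The first Monday is therefore July 5 (4 days later).
The third Monday is 5 + 2×7 = July 19.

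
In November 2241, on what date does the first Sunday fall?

November 1, 2241 is a Monday.
The first Sunday is therefore November 7 (6 days later).

November 7, 2241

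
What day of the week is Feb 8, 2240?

Doomsday rule: the anchor day for the 2200s is Friday. For year 40: 40÷12 = 3 r 4, and 4÷4 = 1, so 3+4+1 = 8.
Friday + 8 ≡ Saturday — that's 2240's doomsday.
In February the doomsday date is Feb 29 (2240 is a leap year (divisible by 4)).
Feb 8 is 21 days before Feb 29; 21 mod 7 = 0, so Saturday − 0 = Saturday.

Saturday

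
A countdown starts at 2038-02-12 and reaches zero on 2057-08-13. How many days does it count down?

Feb 12, 2038 → Feb 12, 2039: 365 days.
Feb 12, 2039 → Feb 12, 2040: 365 days.
Feb 12, 2040 → Feb 12, 2041: 366 days (Feb 29, 2040 is in that span).
Feb 12, 2041 → Feb 12, 2042: 365 days.
Feb 12, 2042 → Feb 12, 2043: 365 days.
Feb 12, 2043 → Feb 12, 2044: 365 days.
Feb 12, 2044 → Feb 12, 2045: 366 days (Feb 29, 2044 is in that span).
Feb 12, 2045 → Feb 12, 2046: 365 days.
Feb 12, 2046 → Feb 12, 2047: 365 days.
Feb 12, 2047 → Feb 12, 2048: 365 days.
Feb 12, 2048 → Feb 12, 2049: 366 days (Feb 29, 2048 is in that span).
Feb 12, 2049 → Feb 12, 2050: 365 days.
Feb 12, 2050 → Feb 12, 2051: 365 days.
Feb 12, 2051 → Feb 12, 2052: 365 days.
Feb 12, 2052 → Feb 12, 2053: 366 days (Feb 29, 2052 is in that span).
Feb 12, 2053 → Feb 12, 2054: 365 days.
Feb 12, 2054 → Feb 12, 2055: 365 days.
Feb 12, 2055 → Feb 12, 2056: 365 days.
Feb 12, 2056 → Feb 12, 2057: 366 days (Feb 29, 2056 is in that span).
Feb 12, 2057 → Mar 12, 2057: 28 days (February has 28).
Mar 12, 2057 → Apr 12, 2057: 31 days (March has 31).
Apr 12, 2057 → May 12, 2057: 30 days (April has 30).
May 12, 2057 → Jun 12, 2057: 31 days (May has 31).
Jun 12, 2057 → Jul 12, 2057: 30 days (June has 30).
Jul 12, 2057 → Aug 12, 2057: 31 days (July has 31).
Aug 12, 2057 → Aug 13, 2057: 1 days.
Total: 7122 days.

7122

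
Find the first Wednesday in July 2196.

July 1, 2196 is a Friday.
The first Wednesday is therefore July 6 (5 days later).

July 6, 2196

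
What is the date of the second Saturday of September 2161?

September 1, 2161 is a Tuesday.
The first Saturday is therefore September 5 (4 days later).
The second Saturday is 5 + 1×7 = September 12.

September 12, 2161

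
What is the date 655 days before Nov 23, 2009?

−365 (one year) → Nov 23, 2008 (290 left).
−23 → Oct 31, 2008 (end of Oct, 31 days; 267 left).
−31 → Sep 30, 2008 (end of Sep, 30 days; 236 left).
−30 → Aug 31, 2008 (end of Aug, 31 days; 206 left).
−31 → Jul 31, 2008 (end of Jul, 31 days; 175 left).
−31 → Jun 30, 2008 (end of Jun, 30 days; 144 left).
−30 → May 31, 2008 (end of May, 31 days; 114 left).
−31 → Apr 30, 2008 (end of Apr, 30 days; 83 left).
−30 → Mar 31, 2008 (end of Mar, 31 days; 53 left).
−31 → Feb 29, 2008 (end of Feb, 29 days; 22 left).
−22 → Feb 7, 2008.

February 7, 2008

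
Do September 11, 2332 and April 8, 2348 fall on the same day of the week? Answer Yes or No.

From Sep 11, 2332 to Apr 8, 2348 is 5688 days.
5688 mod 7 = 4, so they are different weekdays.
(Sep 11, 2332 is a Sunday; Apr 8, 2348 is a Thursday.)

No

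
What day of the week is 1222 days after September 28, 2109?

Wednesday

First find the weekday of Sep 28, 2109. Doomsday rule: the anchor day for the 2100s is Sunday. For year 09: 9÷12 = 0 r 9, and 9÷4 = 2, so 0+9+2 = 11.
Sunday + 11 ≡ Thursday — that's 2109's doomsday.
In September the doomsday date is Sep 5.
Sep 28 is 23 days after Sep 5; 23 mod 7 = 2, so Thursday + 2 = Saturday.
1222 mod 7 = 4, so 1222 days after a Saturday is Saturday + 4 = Wednesday.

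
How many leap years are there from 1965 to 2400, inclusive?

Multiples of 4 in [1965,2400]: 109.
Of those, multiples of 100: 5 (not leap unless ÷400).
Multiples of 400: 2.
Leap years = 109 − 5 + 2 = 106.

106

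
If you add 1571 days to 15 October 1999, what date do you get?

February 2, 2004

+366 (one year; includes Feb 29, 2000) → Oct 15, 2000 (1205 left).
+365 (one year) → Oct 15, 2001 (840 left).
+365 (one year) → Oct 15, 2002 (475 left).
+365 (one year) → Oct 15, 2003 (110 left).
Oct has 31 days: +17 → Nov 1, 2003 (93 left).
Nov has 30 days: +30 → Dec 1, 2003 (63 left).
Dec has 31 days: +31 → Jan 1, 2004 (32 left).
Jan has 31 days: +31 → Feb 1, 2004 (1 left).
+1 → Feb 2, 2004.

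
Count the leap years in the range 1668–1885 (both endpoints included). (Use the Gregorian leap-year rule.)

53

Multiples of 4 in [1668,1885]: 55.
Of those, multiples of 100: 2 (not leap unless ÷400).
Multiples of 400: 0.
Leap years = 55 − 2 + 0 = 53.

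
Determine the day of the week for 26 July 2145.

January 1, 2145 is a Friday.
Jan 1, 2145 → Feb 1, 2145: 31 days (January has 31).
Feb 1, 2145 → Mar 1, 2145: 28 days (February has 28).
Mar 1, 2145 → Apr 1, 2145: 31 days (March has 31).
Apr 1, 2145 → May 1, 2145: 30 days (April has 30).
May 1, 2145 → Jun 1, 2145: 31 days (May has 31).
Jun 1, 2145 → Jul 1, 2145: 30 days (June has 30).
Jul 1, 2145 → Jul 26, 2145: 25 days.
Total: 206 days.
206 mod 7 = 3, so Friday + 3 = Monday.

Monday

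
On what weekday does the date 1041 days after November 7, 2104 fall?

Wednesday

First find the weekday of Nov 7, 2104. Doomsday rule: the anchor day for the 2100s is Sunday. For year 04: 4÷12 = 0 r 4, and 4÷4 = 1, so 0+4+1 = 5.
Sunday + 5 ≡ Friday — that's 2104's doomsday.
In November the doomsday date is Nov 7.
Nov 7 is the doomsday itself: Friday.
1041 mod 7 = 5, so 1041 days after a Friday is Friday + 5 = Wednesday.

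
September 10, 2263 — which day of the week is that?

Thursday

Doomsday rule: the anchor day for the 2200s is Friday. For year 63: 63÷12 = 5 r 3, and 3÷4 = 0, so 5+3+0 = 8.
Friday + 8 ≡ Saturday — that's 2263's doomsday.
In September the doomsday date is Sep 5.
Sep 10 is 5 days after Sep 5; 5 mod 7 = 5, so Saturday + 5 = Thursday.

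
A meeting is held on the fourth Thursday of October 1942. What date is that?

October 22, 1942

October 1, 1942 is a Thursday.
The first Thursday is therefore October 1 (same day).
The fourth Thursday is 1 + 3×7 = October 22.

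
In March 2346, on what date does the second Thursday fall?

March 1, 2346 is a Friday.
The first Thursday is therefore March 7 (6 days later).
The second Thursday is 7 + 1×7 = March 14.

March 14, 2346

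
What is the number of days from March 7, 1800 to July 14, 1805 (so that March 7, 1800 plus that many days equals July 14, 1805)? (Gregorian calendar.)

1955

Mar 7, 1800 → Mar 7, 1801: 365 days.
Mar 7, 1801 → Mar 7, 1802: 365 days.
Mar 7, 1802 → Mar 7, 1803: 365 days.
Mar 7, 1803 → Mar 7, 1804: 366 days (Feb 29, 1804 is in that span).
Mar 7, 1804 → Mar 7, 1805: 365 days.
Mar 7, 1805 → Apr 7, 1805: 31 days (March has 31).
Apr 7, 1805 → May 7, 1805: 30 days (April has 30).
May 7, 1805 → Jun 7, 1805: 31 days (May has 31).
Jun 7, 1805 → Jul 7, 1805: 30 days (June has 30).
Jul 7, 1805 → Jul 14, 1805: 7 days.
Total: 1955 days.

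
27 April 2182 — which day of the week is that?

Doomsday rule: the anchor day for the 2100s is Sunday. For year 82: 82÷12 = 6 r 10, and 10÷4 = 2, so 6+10+2 = 18.
Sunday + 18 ≡ Thursday — that's 2182's doomsday.
In April the doomsday date is Apr 4.
Apr 27 is 23 days after Apr 4; 23 mod 7 = 2, so Thursday + 2 = Saturday.

Saturday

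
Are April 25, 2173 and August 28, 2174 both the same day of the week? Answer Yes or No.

From Apr 25, 2173 to Aug 28, 2174 is 490 days.
490 mod 7 = 0, so they are the same weekday.
(Apr 25, 2173 is a Sunday; Aug 28, 2174 is a Sunday.)

Yes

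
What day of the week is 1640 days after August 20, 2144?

Saturday

Aug 20, 2144 is a Thursday.
1640 mod 7 = 2, so 1640 days after a Thursday is Thursday + 2 = Saturday.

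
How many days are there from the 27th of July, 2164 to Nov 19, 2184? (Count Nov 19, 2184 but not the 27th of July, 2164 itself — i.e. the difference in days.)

7420

Jul 27, 2164 → Jul 27, 2165: 365 days.
Jul 27, 2165 → Jul 27, 2166: 365 days.
Jul 27, 2166 → Jul 27, 2167: 365 days.
Jul 27, 2167 → Jul 27, 2168: 366 days (Feb 29, 2168 is in that span).
Jul 27, 2168 → Jul 27, 2169: 365 days.
Jul 27, 2169 → Jul 27, 2170: 365 days.
Jul 27, 2170 → Jul 27, 2171: 365 days.
Jul 27, 2171 → Jul 27, 2172: 366 days (Feb 29, 2172 is in that span).
Jul 27, 2172 → Jul 27, 2173: 365 days.
Jul 27, 2173 → Jul 27, 2174: 365 days.
Jul 27, 2174 → Jul 27, 2175: 365 days.
Jul 27, 2175 → Jul 27, 2176: 366 days (Feb 29, 2176 is in that span).
Jul 27, 2176 → Jul 27, 2177: 365 days.
Jul 27, 2177 → Jul 27, 2178: 365 days.
Jul 27, 2178 → Jul 27, 2179: 365 days.
Jul 27, 2179 → Jul 27, 2180: 366 days (Feb 29, 2180 is in that span).
Jul 27, 2180 → Jul 27, 2181: 365 days.
Jul 27, 2181 → Jul 27, 2182: 365 days.
Jul 27, 2182 → Jul 27, 2183: 365 days.
Jul 27, 2183 → Jul 27, 2184: 366 days (Feb 29, 2184 is in that span).
Jul 27, 2184 → Aug 27, 2184: 31 days (July has 31).
Aug 27, 2184 → Sep 27, 2184: 31 days (August has 31).
Sep 27, 2184 → Oct 27, 2184: 30 days (September has 30).
Oct 27, 2184 → Nov 19, 2184: 23 days.
Total: 7420 days.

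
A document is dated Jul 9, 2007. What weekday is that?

Monday

Doomsday rule: the anchor day for the 2000s is Tuesday. For year 07: 7÷12 = 0 r 7, and 7÷4 = 1, so 0+7+1 = 8.
Tuesday + 8 ≡ Wednesday — that's 2007's doomsday.
In July the doomsday date is Jul 11.
Jul 9 is 2 days before Jul 11; 2 mod 7 = 2, so Wednesday − 2 = Monday.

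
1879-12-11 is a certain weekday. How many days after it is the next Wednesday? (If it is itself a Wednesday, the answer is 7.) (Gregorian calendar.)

Dec 11, 1879 is a Thursday.
From Thursday to the next Wednesday is 6 days.

6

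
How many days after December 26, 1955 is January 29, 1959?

1130

Dec 26, 1955 → Dec 26, 1956: 366 days (Feb 29, 1956 is in that span).
Dec 26, 1956 → Dec 26, 1957: 365 days.
Dec 26, 1957 → Jan 26, 1958: 31 days (December has 31).
Jan 26, 1958 → Feb 26, 1958: 31 days (January has 31).
Feb 26, 1958 → Mar 26, 1958: 28 days (February has 28).
Mar 26, 1958 → Apr 26, 1958: 31 days (March has 31).
Apr 26, 1958 → May 26, 1958: 30 days (April has 30).
May 26, 1958 → Jun 26, 1958: 31 days (May has 31).
Jun 26, 1958 → Jul 26, 1958: 30 days (June has 30).
Jul 26, 1958 → Aug 26, 1958: 31 days (July has 31).
Aug 26, 1958 → Sep 26, 1958: 31 days (August has 31).
Sep 26, 1958 → Oct 26, 1958: 30 days (September has 30).
Oct 26, 1958 → Nov 26, 1958: 31 days (October has 31).
Nov 26, 1958 → Dec 26, 1958: 30 days (November has 30).
Dec 26, 1958 → Jan 26, 1959: 31 days (December has 31).
Jan 26, 1959 → Jan 29, 1959: 3 days.
Total: 1130 days.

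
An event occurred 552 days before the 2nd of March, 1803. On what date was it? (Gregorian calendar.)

−365 (one year) → Mar 2, 1802 (187 left).
−2 → Feb 28, 1802 (end of Feb, 28 days; 185 left).
−28 → Jan 31, 1802 (end of Jan, 31 days; 157 left).
−31 → Dec 31, 1801 (end of Dec, 31 days; 126 left).
−31 → Nov 30, 1801 (end of Nov, 30 days; 95 left).
−30 → Oct 31, 1801 (end of Oct, 31 days; 65 left).
−31 → Sep 30, 1801 (end of Sep, 30 days; 34 left).
−30 → Aug 31, 1801 (end of Aug, 31 days; 4 left).
−4 → Aug 27, 1801.

August 27, 1801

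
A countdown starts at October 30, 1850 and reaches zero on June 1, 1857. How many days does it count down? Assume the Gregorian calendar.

2406

Oct 30, 1850 → Oct 30, 1851: 365 days.
Oct 30, 1851 → Oct 30, 1852: 366 days (Feb 29, 1852 is in that span).
Oct 30, 1852 → Oct 30, 1853: 365 days.
Oct 30, 1853 → Oct 30, 1854: 365 days.
Oct 30, 1854 → Oct 30, 1855: 365 days.
Oct 30, 1855 → Oct 30, 1856: 366 days (Feb 29, 1856 is in that span).
Oct 30, 1856 → Nov 30, 1856: 31 days (October has 31).
Nov 30, 1856 → Dec 30, 1856: 30 days (November has 30).
Dec 30, 1856 → Jan 30, 1857: 31 days (December has 31).
Jan 30, 1857 → Feb 28, 1857: 29 days (January has 31).
Feb 28, 1857 → Mar 28, 1857: 28 days (February has 28).
Mar 28, 1857 → Apr 28, 1857: 31 days (March has 31).
Apr 28, 1857 → May 28, 1857: 30 days (April has 30).
May 28, 1857 → Jun 1, 1857: 4 days.
Total: 2406 days.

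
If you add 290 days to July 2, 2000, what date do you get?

Jul has 31 days: +30 → Aug 1, 2000 (260 left).
Aug has 31 days: +31 → Sep 1, 2000 (229 left).
Sep has 30 days: +30 → Oct 1, 2000 (199 left).
Oct has 31 days: +31 → Nov 1, 2000 (168 left).
Nov has 30 days: +30 → Dec 1, 2000 (138 left).
Dec has 31 days: +31 → Jan 1, 2001 (107 left).
Jan has 31 days: +31 → Feb 1, 2001 (76 left).
Feb has 28 days: +28 → Mar 1, 2001 (48 left).
Mar has 31 days: +31 → Apr 1, 2001 (17 left).
+17 → Apr 18, 2001.

April 18, 2001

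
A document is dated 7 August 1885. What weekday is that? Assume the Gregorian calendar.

Doomsday rule: the anchor day for the 1800s is Friday. For year 85: 85÷12 = 7 r 1, and 1÷4 = 0, so 7+1+0 = 8.
Friday + 8 ≡ Saturday — that's 1885's doomsday.
In August the doomsday date is Aug 8.
Aug 7 is 1 day before Aug 8; 1 mod 7 = 1, so Saturday − 1 = Friday.

Friday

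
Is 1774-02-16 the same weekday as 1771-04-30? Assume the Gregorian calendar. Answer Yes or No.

From Apr 30, 1771 to Feb 16, 1774 is 1023 days.
1023 mod 7 = 1, so they are different weekdays.
(Apr 30, 1771 is a Tuesday; Feb 16, 1774 is a Wednesday.)

No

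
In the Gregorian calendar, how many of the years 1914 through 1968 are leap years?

14

Multiples of 4 in [1914,1968]: 14.
Of those, multiples of 100: 0 (not leap unless ÷400).
Multiples of 400: 0.
Leap years = 14 − 0 + 0 = 14.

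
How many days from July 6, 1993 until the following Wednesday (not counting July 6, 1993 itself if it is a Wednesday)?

Jul 6, 1993 is a Tuesday.
From Tuesday to the next Wednesday is 1 day.

1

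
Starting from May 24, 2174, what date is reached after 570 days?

December 15, 2175

+365 (one year) → May 24, 2175 (205 left).
May has 31 days: +8 → Jun 1, 2175 (197 left).
Jun has 30 days: +30 → Jul 1, 2175 (167 left).
Jul has 31 days: +31 → Aug 1, 2175 (136 left).
Aug has 31 days: +31 → Sep 1, 2175 (105 left).
Sep has 30 days: +30 → Oct 1, 2175 (75 left).
Oct has 31 days: +31 → Nov 1, 2175 (44 left).
Nov has 30 days: +30 → Dec 1, 2175 (14 left).
+14 → Dec 15, 2175.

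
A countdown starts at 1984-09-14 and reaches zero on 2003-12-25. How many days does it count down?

7041

Sep 14, 1984 → Sep 14, 1985: 365 days.
Sep 14, 1985 → Sep 14, 1986: 365 days.
Sep 14, 1986 → Sep 14, 1987: 365 days.
Sep 14, 1987 → Sep 14, 1988: 366 days (Feb 29, 1988 is in that span).
Sep 14, 1988 → Sep 14, 1989: 365 days.
Sep 14, 1989 → Sep 14, 1990: 365 days.
Sep 14, 1990 → Sep 14, 1991: 365 days.
Sep 14, 1991 → Sep 14, 1992: 366 days (Feb 29, 1992 is in that span).
Sep 14, 1992 → Sep 14, 1993: 365 days.
Sep 14, 1993 → Sep 14, 1994: 365 days.
Sep 14, 1994 → Sep 14, 1995: 365 days.
Sep 14, 1995 → Sep 14, 1996: 366 days (Feb 29, 1996 is in that span).
Sep 14, 1996 → Sep 14, 1997: 365 days.
Sep 14, 1997 → Sep 14, 1998: 365 days.
Sep 14, 1998 → Sep 14, 1999: 365 days.
Sep 14, 1999 → Sep 14, 2000: 366 days (Feb 29, 2000 is in that span).
Sep 14, 2000 → Sep 14, 2001: 365 days.
Sep 14, 2001 → Sep 14, 2002: 365 days.
Sep 14, 2002 → Sep 14, 2003: 365 days.
Sep 14, 2003 → Oct 14, 2003: 30 days (September has 30).
Oct 14, 2003 → Nov 14, 2003: 31 days (October has 31).
Nov 14, 2003 → Dec 14, 2003: 30 days (November has 30).
Dec 14, 2003 → Dec 25, 2003: 11 days.
Total: 7041 days.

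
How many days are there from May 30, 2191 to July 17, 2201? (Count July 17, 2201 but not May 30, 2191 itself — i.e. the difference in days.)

3700

May 30, 2191 → May 30, 2192: 366 days (Feb 29, 2192 is in that span).
May 30, 2192 → May 30, 2193: 365 days.
May 30, 2193 → May 30, 2194: 365 days.
May 30, 2194 → May 30, 2195: 365 days.
May 30, 2195 → May 30, 2196: 366 days (Feb 29, 2196 is in that span).
May 30, 2196 → May 30, 2197: 365 days.
May 30, 2197 → May 30, 2198: 365 days.
May 30, 2198 → May 30, 2199: 365 days.
May 30, 2199 → May 30, 2200: 365 days.
May 30, 2200 → May 30, 2201: 365 days.
May 30, 2201 → Jun 30, 2201: 31 days (May has 31).
Jun 30, 2201 → Jul 17, 2201: 17 days.
Total: 3700 days.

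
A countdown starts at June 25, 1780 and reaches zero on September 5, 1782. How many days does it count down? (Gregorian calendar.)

Jun 25, 1780 → Jun 25, 1781: 365 days.
Jun 25, 1781 → Jun 25, 1782: 365 days.
Jun 25, 1782 → Jul 25, 1782: 30 days (June has 30).
Jul 25, 1782 → Aug 25, 1782: 31 days (July has 31).
Aug 25, 1782 → Sep 5, 1782: 11 days.
Total: 802 days.

802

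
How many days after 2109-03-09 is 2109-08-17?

Mar 9, 2109 → Apr 9, 2109: 31 days (March has 31).
Apr 9, 2109 → May 9, 2109: 30 days (April has 30).
May 9, 2109 → Jun 9, 2109: 31 days (May has 31).
Jun 9, 2109 → Jul 9, 2109: 30 days (June has 30).
Jul 9, 2109 → Aug 9, 2109: 31 days (July has 31).
Aug 9, 2109 → Aug 17, 2109: 8 days.
Total: 161 days.

161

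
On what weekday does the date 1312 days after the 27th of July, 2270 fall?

Jul 27, 2270 is a Wednesday.
1312 mod 7 = 3, so 1312 days after a Wednesday is Wednesday + 3 = Saturday.

Saturday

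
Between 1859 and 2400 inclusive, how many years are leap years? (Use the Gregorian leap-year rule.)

Multiples of 4 in [1859,2400]: 136.
Of those, multiples of 100: 6 (not leap unless ÷400).
Multiples of 400: 2.
Leap years = 136 − 6 + 2 = 132.

132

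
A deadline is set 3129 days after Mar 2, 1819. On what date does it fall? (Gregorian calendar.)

September 25, 1827

+366 (one year; includes Feb 29, 1820) → Mar 2, 1820 (2763 left).
+365 (one year) → Mar 2, 1821 (2398 left).
+365 (one year) → Mar 2, 1822 (2033 left).
+365 (one year) → Mar 2, 1823 (1668 left).
+366 (one year; includes Feb 29, 1824) → Mar 2, 1824 (1302 left).
+365 (one year) → Mar 2, 1825 (937 left).
+365 (one year) → Mar 2, 1826 (572 left).
+365 (one year) → Mar 2, 1827 (207 left).
Mar has 31 days: +30 → Apr 1, 1827 (177 left).
Apr has 30 days: +30 → May 1, 1827 (147 left).
May has 31 days: +31 → Jun 1, 1827 (116 left).
Jun has 30 days: +30 → Jul 1, 1827 (86 left).
Jul has 31 days: +31 → Aug 1, 1827 (55 left).
Aug has 31 days: +31 → Sep 1, 1827 (24 left).
+24 → Sep 25, 1827.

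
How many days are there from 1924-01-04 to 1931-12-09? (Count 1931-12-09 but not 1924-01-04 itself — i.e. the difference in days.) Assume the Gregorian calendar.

2896

Jan 4, 1924 → Jan 4, 1925: 366 days (Feb 29, 1924 is in that span).
Jan 4, 1925 → Jan 4, 1926: 365 days.
Jan 4, 1926 → Jan 4, 1927: 365 days.
Jan 4, 1927 → Jan 4, 1928: 365 days.
Jan 4, 1928 → Jan 4, 1929: 366 days (Feb 29, 1928 is in that span).
Jan 4, 1929 → Jan 4, 1930: 365 days.
Jan 4, 1930 → Jan 4, 1931: 365 days.
Jan 4, 1931 → Feb 4, 1931: 31 days (January has 31).
Feb 4, 1931 → Mar 4, 1931: 28 days (February has 28).
Mar 4, 1931 → Apr 4, 1931: 31 days (March has 31).
Apr 4, 1931 → May 4, 1931: 30 days (April has 30).
May 4, 1931 → Jun 4, 1931: 31 days (May has 31).
Jun 4, 1931 → Jul 4, 1931: 30 days (June has 30).
Jul 4, 1931 → Aug 4, 1931: 31 days (July has 31).
Aug 4, 1931 → Sep 4, 1931: 31 days (August has 31).
Sep 4, 1931 → Oct 4, 1931: 30 days (September has 30).
Oct 4, 1931 → Nov 4, 1931: 31 days (October has 31).
Nov 4, 1931 → Dec 4, 1931: 30 days (November has 30).
Dec 4, 1931 → Dec 9, 1931: 5 days.
Total: 2896 days.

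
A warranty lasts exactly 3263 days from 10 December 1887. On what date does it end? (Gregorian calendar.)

+366 (one year; includes Feb 29, 1888) → Dec 10, 1888 (2897 left).
+365 (one year) → Dec 10, 1889 (2532 left).
+365 (one year) → Dec 10, 1890 (2167 left).
+365 (one year) → Dec 10, 1891 (1802 left).
+366 (one year; includes Feb 29, 1892) → Dec 10, 1892 (1436 left).
+365 (one year) → Dec 10, 1893 (1071 left).
+365 (one year) → Dec 10, 1894 (706 left).
+365 (one year) → Dec 10, 1895 (341 left).
Dec has 31 days: +22 → Jan 1, 1896 (319 left).
Jan has 31 days: +31 → Feb 1, 1896 (288 left).
Feb has 29 days: +29 → Mar 1, 1896 (259 left).
Mar has 31 days: +31 → Apr 1, 1896 (228 left).
Apr has 30 days: +30 → May 1, 1896 (198 left).
May has 31 days: +31 → Jun 1, 1896 (167 left).
Jun has 30 days: +30 → Jul 1, 1896 (137 left).
Jul has 31 days: +31 → Aug 1, 1896 (106 left).
Aug has 31 days: +31 → Sep 1, 1896 (75 left).
Sep has 30 days: +30 → Oct 1, 1896 (45 left).
Oct has 31 days: +31 → Nov 1, 1896 (14 left).
+14 → Nov 15, 1896.

November 15, 1896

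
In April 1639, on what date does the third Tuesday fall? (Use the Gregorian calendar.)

April 1, 1639 is a Friday.
The first Tuesday is therefore April 5 (4 days later).
The third Tuesday is 5 + 2×7 = April 19.

April 19, 1639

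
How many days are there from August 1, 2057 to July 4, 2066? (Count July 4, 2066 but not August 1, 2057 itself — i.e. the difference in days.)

Aug 1, 2057 → Aug 1, 2058: 365 days.
Aug 1, 2058 → Aug 1, 2059: 365 days.
Aug 1, 2059 → Aug 1, 2060: 366 days (Feb 29, 2060 is in that span).
Aug 1, 2060 → Aug 1, 2061: 365 days.
Aug 1, 2061 → Aug 1, 2062: 365 days.
Aug 1, 2062 → Aug 1, 2063: 365 days.
Aug 1, 2063 → Aug 1, 2064: 366 days (Feb 29, 2064 is in that span).
Aug 1, 2064 → Aug 1, 2065: 365 days.
Aug 1, 2065 → Sep 1, 2065: 31 days (August has 31).
Sep 1, 2065 → Oct 1, 2065: 30 days (September has 30).
Oct 1, 2065 → Nov 1, 2065: 31 days (October has 31).
Nov 1, 2065 → Dec 1, 2065: 30 days (November has 30).
Dec 1, 2065 → Jan 1, 2066: 31 days (December has 31).
Jan 1, 2066 → Feb 1, 2066: 31 days (January has 31).
Feb 1, 2066 → Mar 1, 2066: 28 days (February has 28).
Mar 1, 2066 → Apr 1, 2066: 31 days (March has 31).
Apr 1, 2066 → May 1, 2066: 30 days (April has 30).
May 1, 2066 → Jun 1, 2066: 31 days (May has 31).
Jun 1, 2066 → Jul 1, 2066: 30 days (June has 30).
Jul 1, 2066 → Jul 4, 2066: 3 days.
Total: 3259 days.

3259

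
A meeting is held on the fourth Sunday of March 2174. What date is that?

March 1, 2174 is a Tuesday.
The first Sunday is therefore March 6 (5 days later).
The fourth Sunday is 6 + 3×7 = March 27.

March 27, 2174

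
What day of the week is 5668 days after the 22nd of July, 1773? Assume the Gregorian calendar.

Tuesday

Jul 22, 1773 is a Thursday.
5668 mod 7 = 5, so 5668 days after a Thursday is Thursday + 5 = Tuesday.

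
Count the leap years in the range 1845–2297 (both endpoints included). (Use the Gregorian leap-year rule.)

Multiples of 4 in [1845,2297]: 113.
Of those, multiples of 100: 4 (not leap unless ÷400).
Multiples of 400: 1.
Leap years = 113 − 4 + 1 = 110.

110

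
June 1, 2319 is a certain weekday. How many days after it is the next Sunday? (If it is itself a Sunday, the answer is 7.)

7

Jun 1, 2319 is a Sunday.
From Sunday to the next Sunday is 7 days.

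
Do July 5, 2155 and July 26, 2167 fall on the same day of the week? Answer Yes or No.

No

From Jul 5, 2155 to Jul 26, 2167 is 4404 days.
4404 mod 7 = 1, so they are different weekdays.
(Jul 5, 2155 is a Saturday; Jul 26, 2167 is a Sunday.)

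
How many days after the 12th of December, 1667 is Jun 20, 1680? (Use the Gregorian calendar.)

Dec 12, 1667 → Dec 12, 1668: 366 days (Feb 29, 1668 is in that span).
Dec 12, 1668 → Dec 12, 1669: 365 days.
Dec 12, 1669 → Dec 12, 1670: 365 days.
Dec 12, 1670 → Dec 12, 1671: 365 days.
Dec 12, 1671 → Dec 12, 1672: 366 days (Feb 29, 1672 is in that span).
Dec 12, 1672 → Dec 12, 1673: 365 days.
Dec 12, 1673 → Dec 12, 1674: 365 days.
Dec 12, 1674 → Dec 12, 1675: 365 days.
Dec 12, 1675 → Dec 12, 1676: 366 days (Feb 29, 1676 is in that span).
Dec 12, 1676 → Dec 12, 1677: 365 days.
Dec 12, 1677 → Dec 12, 1678: 365 days.
Dec 12, 1678 → Dec 12, 1679: 365 days.
Dec 12, 1679 → Jan 12, 1680: 31 days (December has 31).
Jan 12, 1680 → Feb 12, 1680: 31 days (January has 31).
Feb 12, 1680 → Mar 12, 1680: 29 days (February has 29).
Mar 12, 1680 → Apr 12, 1680: 31 days (March has 31).
Apr 12, 1680 → May 12, 1680: 30 days (April has 30).
May 12, 1680 → Jun 12, 1680: 31 days (May has 31).
Jun 12, 1680 → Jun 20, 1680: 8 days.
Total: 4574 days.

4574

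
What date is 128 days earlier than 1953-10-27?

−27 → Sep 30, 1953 (end of Sep, 30 days; 101 left).
−30 → Aug 31, 1953 (end of Aug, 31 days; 71 left).
−31 → Jul 31, 1953 (end of Jul, 31 days; 40 left).
−31 → Jun 30, 1953 (end of Jun, 30 days; 9 left).
−9 → Jun 21, 1953.

June 21, 1953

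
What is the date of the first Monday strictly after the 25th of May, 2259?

May 30, 2259

May 25, 2259 is a Wednesday.
From Wednesday to the next Monday is 5 days.
May 25, 2259 + 5 = May 30, 2259.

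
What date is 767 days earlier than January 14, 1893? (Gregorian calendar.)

December 9, 1890

−366 (one year; includes Feb 29, 1892) → Jan 14, 1892 (401 left).
−365 (one year) → Jan 14, 1891 (36 left).
−14 → Dec 31, 1890 (end of Dec, 31 days; 22 left).
−22 → Dec 9, 1890.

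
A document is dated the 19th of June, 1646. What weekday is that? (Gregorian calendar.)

Tuesday

Doomsday rule: the anchor day for the 1600s is Tuesday. For year 46: 46÷12 = 3 r 10, and 10÷4 = 2, so 3+10+2 = 15.
Tuesday + 15 ≡ Wednesday — that's 1646's doomsday.
In June the doomsday date is Jun 6.
Jun 19 is 13 days after Jun 6; 13 mod 7 = 6, so Wednesday + 6 = Tuesday.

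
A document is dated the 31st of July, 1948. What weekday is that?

Saturday

Doomsday rule: the anchor day for the 1900s is Wednesday. For year 48: 48÷12 = 4 r 0, and 0÷4 = 0, so 4+0+0 = 4.
Wednesday + 4 ≡ Sunday — that's 1948's doomsday.
In July the doomsday date is Jul 11.
Jul 31 is 20 days after Jul 11; 20 mod 7 = 6, so Sunday + 6 = Saturday.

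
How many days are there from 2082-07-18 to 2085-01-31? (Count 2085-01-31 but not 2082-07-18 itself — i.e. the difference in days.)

Jul 18, 2082 → Jul 18, 2083: 365 days.
Jul 18, 2083 → Jul 18, 2084: 366 days (Feb 29, 2084 is in that span).
Jul 18, 2084 → Aug 18, 2084: 31 days (July has 31).
Aug 18, 2084 → Sep 18, 2084: 31 days (August has 31).
Sep 18, 2084 → Oct 18, 2084: 30 days (September has 30).
Oct 18, 2084 → Nov 18, 2084: 31 days (October has 31).
Nov 18, 2084 → Dec 18, 2084: 30 days (November has 30).
Dec 18, 2084 → Jan 18, 2085: 31 days (December has 31).
Jan 18, 2085 → Jan 31, 2085: 13 days.
Total: 928 days.

928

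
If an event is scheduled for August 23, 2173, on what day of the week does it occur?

Doomsday rule: the anchor day for the 2100s is Sunday. For year 73: 73÷12 = 6 r 1, and 1÷4 = 0, so 6+1+0 = 7.
Sunday + 7 ≡ Sunday — that's 2173's doomsday.
In August the doomsday date is Aug 8.
Aug 23 is 15 days after Aug 8; 15 mod 7 = 1, so Sunday + 1 = Monday.

Monday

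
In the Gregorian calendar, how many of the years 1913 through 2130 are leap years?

Multiples of 4 in [1913,2130]: 54.
Of those, multiples of 100: 2 (not leap unless ÷400).
Multiples of 400: 1.
Leap years = 54 − 2 + 1 = 53.

53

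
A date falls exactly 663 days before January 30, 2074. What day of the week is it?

Jan 30, 2074 is a Tuesday.
663 mod 7 = 5, so 663 days before a Tuesday is Tuesday − 5 = Thursday.

Thursday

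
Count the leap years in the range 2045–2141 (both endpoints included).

23

Multiples of 4 in [2045,2141]: 24.
Of those, multiples of 100: 1 (not leap unless ÷400).
Multiples of 400: 0.
Leap years = 24 − 1 + 0 = 23.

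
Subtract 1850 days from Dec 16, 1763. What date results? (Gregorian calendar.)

−365 (one year) → Dec 16, 1762 (1485 left).
−365 (one year) → Dec 16, 1761 (1120 left).
−365 (one year) → Dec 16, 1760 (755 left).
−366 (one year; includes Feb 29, 1760) → Dec 16, 1759 (389 left).
−16 → Nov 30, 1759 (end of Nov, 30 days; 373 left).
−30 → Oct 31, 1759 (end of Oct, 31 days; 343 left).
−31 → Sep 30, 1759 (end of Sep, 30 days; 312 left).
−30 → Aug 31, 1759 (end of Aug, 31 days; 282 left).
−31 → Jul 31, 1759 (end of Jul, 31 days; 251 left).
−31 → Jun 30, 1759 (end of Jun, 30 days; 220 left).
−30 → May 31, 1759 (end of May, 31 days; 190 left).
−31 → Apr 30, 1759 (end of Apr, 30 days; 159 left).
−30 → Mar 31, 1759 (end of Mar, 31 days; 129 left).
−31 → Feb 28, 1759 (end of Feb, 28 days; 98 left).
−28 → Jan 31, 1759 (end of Jan, 31 days; 70 left).
−31 → Dec 31, 1758 (end of Dec, 31 days; 39 left).
−31 → Nov 30, 1758 (end of Nov, 30 days; 8 left).
−8 → Nov 22, 1758.

November 22, 1758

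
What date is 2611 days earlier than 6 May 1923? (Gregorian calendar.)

−365 (one year) → May 6, 1922 (2246 left).
−365 (one year) → May 6, 1921 (1881 left).
−365 (one year) → May 6, 1920 (1516 left).
−366 (one year; includes Feb 29, 1920) → May 6, 1919 (1150 left).
−365 (one year) → May 6, 1918 (785 left).
−365 (one year) → May 6, 1917 (420 left).
−365 (one year) → May 6, 1916 (55 left).
−6 → Apr 30, 1916 (end of Apr, 30 days; 49 left).
−30 → Mar 31, 1916 (end of Mar, 31 days; 19 left).
−19 → Mar 12, 1916.

March 12, 1916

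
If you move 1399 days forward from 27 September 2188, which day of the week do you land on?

Friday

Sep 27, 2188 is a Saturday.
1399 mod 7 = 6, so 1399 days after a Saturday is Saturday + 6 = Friday.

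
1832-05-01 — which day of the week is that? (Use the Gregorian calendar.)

Tuesday

January 1, 1832 is a Sunday.
Jan 1, 1832 → Feb 1, 1832: 31 days (January has 31).
Feb 1, 1832 → Mar 1, 1832: 29 days (February has 29).
Mar 1, 1832 → Apr 1, 1832: 31 days (March has 31).
Apr 1, 1832 → May 1, 1832: 30 days.
Total: 121 days.
121 mod 7 = 2, so Sunday + 2 = Tuesday.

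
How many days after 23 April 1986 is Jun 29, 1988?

Apr 23, 1986 → Apr 23, 1987: 365 days.
Apr 23, 1987 → Apr 23, 1988: 366 days (Feb 29, 1988 is in that span).
Apr 23, 1988 → May 23, 1988: 30 days (April has 30).
May 23, 1988 → Jun 23, 1988: 31 days (May has 31).
Jun 23, 1988 → Jun 29, 1988: 6 days.
Total: 798 days.

798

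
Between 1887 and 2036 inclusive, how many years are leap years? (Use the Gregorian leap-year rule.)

Multiples of 4 in [1887,2036]: 38.
Of those, multiples of 100: 2 (not leap unless ÷400).
Multiples of 400: 1.
Leap years = 38 − 2 + 1 = 37.

37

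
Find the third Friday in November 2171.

November 1, 2171 is a Friday.
The first Friday is therefore November 1 (same day).
The third Friday is 1 + 2×7 = November 15.

November 15, 2171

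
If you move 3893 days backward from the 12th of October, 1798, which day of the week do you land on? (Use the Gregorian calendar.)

First find the weekday of Oct 12, 1798. Doomsday rule: the anchor day for the 1700s is Sunday. For year 98: 98÷12 = 8 r 2, and 2÷4 = 0, so 8+2+0 = 10.
Sunday + 10 ≡ Wednesday — that's 1798's doomsday.
In October the doomsday date is Oct 10.
Oct 12 is 2 days after Oct 10; 2 mod 7 = 2, so Wednesday + 2 = Friday.
3893 mod 7 = 1, so 3893 days before a Friday is Friday − 1 = Thursday.

Thursday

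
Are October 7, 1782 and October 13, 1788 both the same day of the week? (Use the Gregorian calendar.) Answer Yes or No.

Yes

From Oct 7, 1782 to Oct 13, 1788 is 2198 days.
2198 mod 7 = 0, so they are the same weekday.
(Oct 7, 1782 is a Monday; Oct 13, 1788 is a Monday.)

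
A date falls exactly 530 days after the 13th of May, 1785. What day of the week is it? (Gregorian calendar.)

First find the weekday of May 13, 1785. Doomsday rule: the anchor day for the 1700s is Sunday. For year 85: 85÷12 = 7 r 1, and 1÷4 = 0, so 7+1+0 = 8.
Sunday + 8 ≡ Monday — that's 1785's doomsday.
In May the doomsday date is May 9.
May 13 is 4 days after May 9; 4 mod 7 = 4, so Monday + 4 = Friday.
530 mod 7 = 5, so 530 days after a Friday is Friday + 5 = Wednesday.

Wednesday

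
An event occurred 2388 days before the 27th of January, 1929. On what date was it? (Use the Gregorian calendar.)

−366 (one year; includes Feb 29, 1928) → Jan 27, 1928 (2022 left).
−365 (one year) → Jan 27, 1927 (1657 left).
−365 (one year) → Jan 27, 1926 (1292 left).
−365 (one year) → Jan 27, 1925 (927 left).
−366 (one year; includes Feb 29, 1924) → Jan 27, 1924 (561 left).
−365 (one year) → Jan 27, 1923 (196 left).
−27 → Dec 31, 1922 (end of Dec, 31 days; 169 left).
−31 → Nov 30, 1922 (end of Nov, 30 days; 138 left).
−30 → Oct 31, 1922 (end of Oct, 31 days; 108 left).
−31 → Sep 30, 1922 (end of Sep, 30 days; 77 left).
−30 → Aug 31, 1922 (end of Aug, 31 days; 47 left).
−31 → Jul 31, 1922 (end of Jul, 31 days; 16 left).
−16 → Jul 15, 1922.

July 15, 1922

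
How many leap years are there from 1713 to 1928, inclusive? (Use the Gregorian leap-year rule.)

52

Multiples of 4 in [1713,1928]: 54.
Of those, multiples of 100: 2 (not leap unless ÷400).
Multiples of 400: 0.
Leap years = 54 − 2 + 0 = 52.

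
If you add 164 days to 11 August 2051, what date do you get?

Aug has 31 days: +21 → Sep 1, 2051 (143 left).
Sep has 30 days: +30 → Oct 1, 2051 (113 left).
Oct has 31 days: +31 → Nov 1, 2051 (82 left).
Nov has 30 days: +30 → Dec 1, 2051 (52 left).
Dec has 31 days: +31 → Jan 1, 2052 (21 left).
+21 → Jan 22, 2052.

January 22, 2052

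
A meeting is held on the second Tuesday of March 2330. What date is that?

March 11, 2330

March 1, 2330 is a Saturday.
The first Tuesday is therefore March 4 (3 days later).
The second Tuesday is 4 + 1×7 = March 11.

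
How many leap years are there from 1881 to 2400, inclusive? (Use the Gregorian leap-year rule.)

Multiples of 4 in [1881,2400]: 130.
Of those, multiples of 100: 6 (not leap unless ÷400).
Multiples of 400: 2.
Leap years = 130 − 6 + 2 = 126.

126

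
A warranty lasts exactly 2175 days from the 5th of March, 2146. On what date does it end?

February 17, 2152

+365 (one year) → Mar 5, 2147 (1810 left).
+366 (one year; includes Feb 29, 2148) → Mar 5, 2148 (1444 left).
+365 (one year) → Mar 5, 2149 (1079 left).
+365 (one year) → Mar 5, 2150 (714 left).
+365 (one year) → Mar 5, 2151 (349 left).
Mar has 31 days: +27 → Apr 1, 2151 (322 left).
Apr has 30 days: +30 → May 1, 2151 (292 left).
May has 31 days: +31 → Jun 1, 2151 (261 left).
Jun has 30 days: +30 → Jul 1, 2151 (231 left).
Jul has 31 days: +31 → Aug 1, 2151 (200 left).
Aug has 31 days: +31 → Sep 1, 2151 (169 left).
Sep has 30 days: +30 → Oct 1, 2151 (139 left).
Oct has 31 days: +31 → Nov 1, 2151 (108 left).
Nov has 30 days: +30 → Dec 1, 2151 (78 left).
Dec has 31 days: +31 → Jan 1, 2152 (47 left).
Jan has 31 days: +31 → Feb 1, 2152 (16 left).
+16 → Feb 17, 2152.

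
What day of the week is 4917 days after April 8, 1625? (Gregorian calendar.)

First find the weekday of Apr 8, 1625. Doomsday rule: the anchor day for the 1600s is Tuesday. For year 25: 25÷12 = 2 r 1, and 1÷4 = 0, so 2+1+0 = 3.
Tuesday + 3 ≡ Friday — that's 1625's doomsday.
In April the doomsday date is Apr 4.
Apr 8 is 4 days after Apr 4; 4 mod 7 = 4, so Friday + 4 = Tuesday.
4917 mod 7 = 3, so 4917 days after a Tuesday is Tuesday + 3 = Friday.

Friday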